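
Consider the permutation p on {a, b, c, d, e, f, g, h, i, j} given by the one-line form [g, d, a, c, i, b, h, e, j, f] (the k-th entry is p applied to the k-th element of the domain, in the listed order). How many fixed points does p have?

No element satisfies p(x) = x, so there are 0 fixed points.

0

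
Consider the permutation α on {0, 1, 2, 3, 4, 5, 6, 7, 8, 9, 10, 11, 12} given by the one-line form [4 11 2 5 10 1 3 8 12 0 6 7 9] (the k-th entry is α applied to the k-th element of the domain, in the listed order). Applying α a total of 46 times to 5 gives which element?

Tracing 5 → 1 → … returns to 5 after 12 steps, so 5 lies in a 12-cycle (0 4 10 6 3 5 1 11 7 8 12 9).
Powers repeat with period 12 on this cycle, and 46 mod 12 = 10, so α^46(5) = α^10(5).
Stepping 10 places around the cycle: 5 → 1 → 11 → 7 → 8 → 12 → 9 → 0 → 4 → 10 → 6.

6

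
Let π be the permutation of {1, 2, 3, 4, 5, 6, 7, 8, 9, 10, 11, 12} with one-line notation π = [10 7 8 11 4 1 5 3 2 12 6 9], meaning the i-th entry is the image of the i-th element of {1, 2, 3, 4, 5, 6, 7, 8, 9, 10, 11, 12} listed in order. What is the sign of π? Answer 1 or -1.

1

In disjoint-cycle form the cycle lengths are 10, 2.
A cycle of length ℓ contributes ℓ−1 transpositions, so π is a product of 9 + 1 = 10 transpositions — even.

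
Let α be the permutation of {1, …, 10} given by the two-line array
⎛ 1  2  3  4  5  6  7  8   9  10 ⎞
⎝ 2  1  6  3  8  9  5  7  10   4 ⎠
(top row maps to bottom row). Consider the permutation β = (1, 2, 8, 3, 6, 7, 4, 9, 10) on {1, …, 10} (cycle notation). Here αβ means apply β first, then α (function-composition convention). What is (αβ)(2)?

7

(αβ)(2) = α(β(2)). β(2) = 8, then α(8) = 7. So (αβ)(2) = 7.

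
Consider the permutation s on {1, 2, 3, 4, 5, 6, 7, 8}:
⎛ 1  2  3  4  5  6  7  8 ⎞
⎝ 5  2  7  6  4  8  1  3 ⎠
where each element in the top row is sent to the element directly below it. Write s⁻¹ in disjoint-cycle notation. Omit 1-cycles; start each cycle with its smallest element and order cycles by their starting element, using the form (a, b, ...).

First write s in disjoint cycles: (1, 5, 4, 6, 8, 3, 7).
Reversing each cycle (and rotating so the smallest element leads) gives s⁻¹ = (1, 7, 3, 8, 6, 4, 5).

(1, 7, 3, 8, 6, 4, 5)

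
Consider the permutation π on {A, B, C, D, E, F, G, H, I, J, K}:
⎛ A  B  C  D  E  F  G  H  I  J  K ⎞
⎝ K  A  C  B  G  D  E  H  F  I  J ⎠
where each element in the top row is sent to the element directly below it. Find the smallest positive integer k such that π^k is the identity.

The disjoint-cycle form of π has cycle lengths 7, 2, 1, 1.
Since disjoint cycles commute, ord(π) = lcm(7, 2) = 14.

14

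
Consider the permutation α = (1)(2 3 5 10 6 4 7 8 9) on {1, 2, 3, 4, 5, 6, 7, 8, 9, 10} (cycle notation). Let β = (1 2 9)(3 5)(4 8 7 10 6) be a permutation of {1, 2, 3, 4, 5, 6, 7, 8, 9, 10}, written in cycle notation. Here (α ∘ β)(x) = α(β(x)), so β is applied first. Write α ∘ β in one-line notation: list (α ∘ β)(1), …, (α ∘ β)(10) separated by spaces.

3 2 10 9 5 7 6 8 1 4

For each element, apply β then α: 1 → 2 → 3; 2 → 9 → 2; 3 → 5 → 10; 4 → 8 → 9; 5 → 3 → 5; 6 → 4 → 7; 7 → 10 → 6; 8 → 7 → 8; 9 → 1 → 1; 10 → 6 → 4.
So α ∘ β in one-line form is 3 2 10 9 5 7 6 8 1 4.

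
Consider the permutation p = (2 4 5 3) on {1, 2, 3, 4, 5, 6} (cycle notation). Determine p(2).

In the cycle (2 4 5 3), 2 is followed by 4, so p(2) = 4.

4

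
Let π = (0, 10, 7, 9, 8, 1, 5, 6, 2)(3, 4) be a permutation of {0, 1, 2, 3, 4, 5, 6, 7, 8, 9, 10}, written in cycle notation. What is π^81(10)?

10 lies in the 9-cycle (0, 10, 7, 9, 8, 1, 5, 6, 2).
Since the cycle has length 9, π^81 acts on it the same as π^0 (81 mod 9 = 0).
So π^81(10) = 10.

10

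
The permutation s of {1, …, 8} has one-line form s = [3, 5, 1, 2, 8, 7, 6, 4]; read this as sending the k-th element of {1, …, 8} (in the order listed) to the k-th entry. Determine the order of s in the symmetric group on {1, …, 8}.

Writing s as disjoint cycles, the cycle lengths are 4, 2, 2.
The order is lcm(4, 2, 2) = 4.

4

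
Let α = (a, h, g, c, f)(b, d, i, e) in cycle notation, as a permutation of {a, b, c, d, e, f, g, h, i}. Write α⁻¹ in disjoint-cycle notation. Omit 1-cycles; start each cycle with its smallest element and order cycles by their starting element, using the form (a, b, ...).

(a, f, c, g, h)(b, e, i, d)

The inverse reverses each cycle.
Reversing each cycle of α and rotating so the smallest element leads gives (a, f, c, g, h)(b, e, i, d).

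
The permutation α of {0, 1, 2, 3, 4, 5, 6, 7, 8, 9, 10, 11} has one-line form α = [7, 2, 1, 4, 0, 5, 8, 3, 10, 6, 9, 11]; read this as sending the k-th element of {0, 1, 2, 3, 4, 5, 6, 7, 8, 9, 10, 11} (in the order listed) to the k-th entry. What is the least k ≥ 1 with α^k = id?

The disjoint-cycle form of α has cycle lengths 4, 4, 2, 1, 1.
The order of α is the least common multiple of its cycle lengths: lcm(4, 4, 2) = 4.

4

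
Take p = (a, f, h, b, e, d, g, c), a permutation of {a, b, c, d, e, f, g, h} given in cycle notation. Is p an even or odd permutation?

The cycle lengths are 8.
A cycle of length ℓ contributes ℓ−1 transpositions, so p is a product of 7 transpositions — odd.

odd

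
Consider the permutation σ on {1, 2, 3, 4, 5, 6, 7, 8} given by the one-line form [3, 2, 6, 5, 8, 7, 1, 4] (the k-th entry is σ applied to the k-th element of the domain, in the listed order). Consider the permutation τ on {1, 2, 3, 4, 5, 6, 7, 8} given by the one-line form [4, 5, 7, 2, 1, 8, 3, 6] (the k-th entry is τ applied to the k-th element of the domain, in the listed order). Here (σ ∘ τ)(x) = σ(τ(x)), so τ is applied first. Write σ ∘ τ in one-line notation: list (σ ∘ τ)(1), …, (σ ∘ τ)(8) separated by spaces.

5 8 1 2 3 4 6 7

(σ ∘ τ)(x) = σ(τ(x)). Computing each image: σ(τ(1)) = σ(4) = 5, σ(τ(2)) = σ(5) = 8, σ(τ(3)) = σ(7) = 1, σ(τ(4)) = σ(2) = 2, σ(τ(5)) = σ(1) = 3, σ(τ(6)) = σ(8) = 4, σ(τ(7)) = σ(3) = 6, σ(τ(8)) = σ(6) = 7.
Hence σ ∘ τ = [5 8 1 2 3 4 6 7].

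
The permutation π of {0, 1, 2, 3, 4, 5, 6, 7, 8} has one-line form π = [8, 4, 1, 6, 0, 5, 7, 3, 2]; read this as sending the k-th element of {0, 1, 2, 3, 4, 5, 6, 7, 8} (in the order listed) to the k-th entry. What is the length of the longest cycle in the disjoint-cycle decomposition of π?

5

Decomposing into disjoint cycles gives (0 8 2 1 4)(3 6 7); the longest has length 5.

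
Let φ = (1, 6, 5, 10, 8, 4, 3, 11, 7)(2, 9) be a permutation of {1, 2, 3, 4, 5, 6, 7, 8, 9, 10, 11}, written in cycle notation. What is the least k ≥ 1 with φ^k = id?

The disjoint cycles have lengths 9, 2.
The order is lcm(9, 2) = 18.

18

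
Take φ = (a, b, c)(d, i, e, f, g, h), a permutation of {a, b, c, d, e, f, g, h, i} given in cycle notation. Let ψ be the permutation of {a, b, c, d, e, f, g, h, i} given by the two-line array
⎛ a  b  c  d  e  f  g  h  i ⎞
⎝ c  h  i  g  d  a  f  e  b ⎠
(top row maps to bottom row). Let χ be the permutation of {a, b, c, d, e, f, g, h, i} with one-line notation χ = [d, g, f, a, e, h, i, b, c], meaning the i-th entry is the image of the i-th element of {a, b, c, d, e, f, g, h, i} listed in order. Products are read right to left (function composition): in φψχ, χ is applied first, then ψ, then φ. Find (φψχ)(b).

g

Apply the permutations in order: χ(b) = g, then ψ(g) = f, then φ(f) = g. So (φψχ)(b) = g.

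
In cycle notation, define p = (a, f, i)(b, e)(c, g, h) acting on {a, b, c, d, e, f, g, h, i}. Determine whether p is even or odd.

odd

The cycle lengths are 3, 3, 2, 1.
A cycle is odd iff its length is even; p has 1 even-length cycle, so sgn(p) = (−1)^1 and p is odd.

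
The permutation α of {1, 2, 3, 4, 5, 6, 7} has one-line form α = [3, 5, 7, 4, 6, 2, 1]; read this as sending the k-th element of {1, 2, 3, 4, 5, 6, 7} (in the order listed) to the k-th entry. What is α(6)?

2

6 is element number 6 of the domain, and entry number 6 of the one-line form is 2, so α(6) = 2.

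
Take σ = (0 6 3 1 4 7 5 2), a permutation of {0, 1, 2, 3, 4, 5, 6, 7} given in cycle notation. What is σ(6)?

Within (0 6 3 1 4 7 5 2), 6 ↦ 3.

3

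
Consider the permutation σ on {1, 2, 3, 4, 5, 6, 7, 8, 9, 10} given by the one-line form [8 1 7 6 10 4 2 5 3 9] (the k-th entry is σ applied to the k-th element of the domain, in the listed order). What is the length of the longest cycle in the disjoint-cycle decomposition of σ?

Decomposing into disjoint cycles gives (1, 8, 5, 10, 9, 3, 7, 2)(4, 6); the longest has length 8.

8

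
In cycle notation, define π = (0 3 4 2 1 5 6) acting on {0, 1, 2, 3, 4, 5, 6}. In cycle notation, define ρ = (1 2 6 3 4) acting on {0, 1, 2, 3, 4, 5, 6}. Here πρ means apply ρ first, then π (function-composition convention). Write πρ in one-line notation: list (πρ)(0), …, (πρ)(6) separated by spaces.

Chase each element through ρ then π: 0 → 0 → 3; 1 → 2 → 1; 2 → 6 → 0; 3 → 4 → 2; 4 → 1 → 5; 5 → 5 → 6; 6 → 3 → 4.
Collecting the images, πρ = [3 1 0 2 5 6 4].

3 1 0 2 5 6 4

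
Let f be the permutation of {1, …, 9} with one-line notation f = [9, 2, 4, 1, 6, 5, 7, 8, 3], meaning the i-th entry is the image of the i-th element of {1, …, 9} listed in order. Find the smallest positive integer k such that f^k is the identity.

4

Writing f as disjoint cycles, the cycle lengths are 4, 2, 1, 1, 1.
The order of f is the least common multiple of its cycle lengths: lcm(4, 2) = 4.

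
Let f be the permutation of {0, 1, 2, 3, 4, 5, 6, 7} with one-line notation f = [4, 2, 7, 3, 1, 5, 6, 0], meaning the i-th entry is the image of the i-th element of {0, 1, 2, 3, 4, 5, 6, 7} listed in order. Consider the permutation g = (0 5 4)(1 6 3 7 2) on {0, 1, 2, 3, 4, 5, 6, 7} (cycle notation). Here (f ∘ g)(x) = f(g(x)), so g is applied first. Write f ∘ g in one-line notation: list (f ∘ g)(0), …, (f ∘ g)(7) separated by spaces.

5 6 2 0 4 1 3 7

Chase each element through g then f: 0 → 5 → 5; 1 → 6 → 6; 2 → 1 → 2; 3 → 7 → 0; 4 → 0 → 4; 5 → 4 → 1; 6 → 3 → 3; 7 → 2 → 7.
So f ∘ g in one-line form is 5 6 2 0 4 1 3 7.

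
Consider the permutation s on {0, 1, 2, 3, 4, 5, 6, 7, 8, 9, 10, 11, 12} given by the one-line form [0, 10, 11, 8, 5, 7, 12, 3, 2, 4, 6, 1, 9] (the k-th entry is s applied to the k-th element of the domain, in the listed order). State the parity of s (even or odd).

odd

In disjoint-cycle form the cycle lengths are 12, 1.
A cycle of length ℓ contributes ℓ−1 transpositions, so s is a product of 11 transpositions — odd.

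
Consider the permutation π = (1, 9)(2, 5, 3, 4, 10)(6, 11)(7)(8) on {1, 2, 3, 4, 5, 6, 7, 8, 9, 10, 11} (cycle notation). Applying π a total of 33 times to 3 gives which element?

3 lies in the 5-cycle (2, 5, 3, 4, 10).
On a 5-cycle, π^5 is the identity, so π^33 = π^3 there (33 ≡ 3 mod 5).
Advancing 3 steps from 3: 3 → 4 → 10 → 2.

2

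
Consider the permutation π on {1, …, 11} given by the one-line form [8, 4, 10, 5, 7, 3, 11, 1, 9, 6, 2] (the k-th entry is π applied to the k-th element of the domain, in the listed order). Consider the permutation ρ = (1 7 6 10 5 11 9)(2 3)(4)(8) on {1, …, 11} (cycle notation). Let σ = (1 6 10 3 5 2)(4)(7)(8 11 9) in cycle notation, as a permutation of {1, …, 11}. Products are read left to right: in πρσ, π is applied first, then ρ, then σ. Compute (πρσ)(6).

(πρσ)(6) = σ(ρ(π(6))). π(6) = 3, then ρ(3) = 2, then σ(2) = 1, so the result is 1.

1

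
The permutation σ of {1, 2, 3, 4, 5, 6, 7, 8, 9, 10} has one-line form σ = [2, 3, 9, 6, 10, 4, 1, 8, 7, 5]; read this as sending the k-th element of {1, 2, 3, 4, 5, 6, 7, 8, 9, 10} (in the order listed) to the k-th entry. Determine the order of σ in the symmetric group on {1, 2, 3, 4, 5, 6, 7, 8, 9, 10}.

10

Decomposing into disjoint cycles gives cycle lengths 5, 2, 2, 1.
Since disjoint cycles commute, ord(σ) = lcm(5, 2, 2) = 10.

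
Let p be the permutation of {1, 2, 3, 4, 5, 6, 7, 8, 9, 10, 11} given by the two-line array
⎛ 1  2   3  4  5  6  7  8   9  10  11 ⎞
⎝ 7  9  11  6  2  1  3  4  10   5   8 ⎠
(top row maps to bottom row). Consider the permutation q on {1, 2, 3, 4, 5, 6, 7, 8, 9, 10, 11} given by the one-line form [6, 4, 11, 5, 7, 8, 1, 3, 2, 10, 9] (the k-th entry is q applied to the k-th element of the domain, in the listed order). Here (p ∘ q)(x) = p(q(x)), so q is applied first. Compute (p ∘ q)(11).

10

q(11) = 9, then p(9) = 10; composing gives (p ∘ q)(11) = 10.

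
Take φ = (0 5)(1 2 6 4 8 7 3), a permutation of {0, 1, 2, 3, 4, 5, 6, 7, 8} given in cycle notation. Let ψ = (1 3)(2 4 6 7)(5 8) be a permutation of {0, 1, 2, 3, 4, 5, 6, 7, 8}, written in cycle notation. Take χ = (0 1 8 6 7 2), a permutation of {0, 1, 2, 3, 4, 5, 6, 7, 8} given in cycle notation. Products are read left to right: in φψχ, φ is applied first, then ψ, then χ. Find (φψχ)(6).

7

Apply the permutations in order: φ(6) = 4, then ψ(4) = 6, then χ(6) = 7. So (φψχ)(6) = 7.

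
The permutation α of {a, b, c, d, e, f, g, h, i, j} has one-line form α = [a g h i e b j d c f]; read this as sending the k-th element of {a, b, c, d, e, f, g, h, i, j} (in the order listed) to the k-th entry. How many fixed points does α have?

The fixed points (elements with α(x) = x) are {a, e}, so there are 2.

2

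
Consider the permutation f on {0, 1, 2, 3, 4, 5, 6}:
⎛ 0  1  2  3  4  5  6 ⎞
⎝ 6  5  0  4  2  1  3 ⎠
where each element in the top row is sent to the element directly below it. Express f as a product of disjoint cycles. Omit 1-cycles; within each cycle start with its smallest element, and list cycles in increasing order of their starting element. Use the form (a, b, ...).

(0, 6, 3, 4, 2)(1, 5)

From 0: 0 → 6 → 3 → 4 → 2 → 0, closing the cycle (0, 6, 3, 4, 2).
Repeating from the next unused element and collecting all non-trivial cycles gives (0, 6, 3, 4, 2)(1, 5).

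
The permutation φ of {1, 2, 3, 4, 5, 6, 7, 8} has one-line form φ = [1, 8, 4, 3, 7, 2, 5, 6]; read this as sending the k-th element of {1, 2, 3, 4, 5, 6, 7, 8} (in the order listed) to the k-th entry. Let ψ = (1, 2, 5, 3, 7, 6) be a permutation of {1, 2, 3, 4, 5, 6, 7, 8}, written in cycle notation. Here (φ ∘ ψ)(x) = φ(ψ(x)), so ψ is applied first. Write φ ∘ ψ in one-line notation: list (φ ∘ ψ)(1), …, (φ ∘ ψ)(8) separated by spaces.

For each element, apply ψ then φ: 1 → 2 → 8; 2 → 5 → 7; 3 → 7 → 5; 4 → 4 → 3; 5 → 3 → 4; 6 → 1 → 1; 7 → 6 → 2; 8 → 8 → 6.
Collecting the images, φ ∘ ψ = [8 7 5 3 4 1 2 6].

8 7 5 3 4 1 2 6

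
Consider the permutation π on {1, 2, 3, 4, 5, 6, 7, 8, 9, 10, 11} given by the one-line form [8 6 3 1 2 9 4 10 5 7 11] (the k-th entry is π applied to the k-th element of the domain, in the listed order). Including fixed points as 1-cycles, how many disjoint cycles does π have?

4

The cycle decomposition is (1, 8, 10, 7, 4)(2, 6, 9, 5)(3)(11), which has 4 cycles (counting 1-cycles).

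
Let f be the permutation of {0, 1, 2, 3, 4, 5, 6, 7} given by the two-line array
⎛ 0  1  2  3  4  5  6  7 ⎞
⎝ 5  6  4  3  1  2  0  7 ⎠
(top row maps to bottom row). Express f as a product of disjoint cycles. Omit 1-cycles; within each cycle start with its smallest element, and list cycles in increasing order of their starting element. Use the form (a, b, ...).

Iterating f from 0 gives 0 → 5 → 2 → 4 → 1 → 6 → 0; that is the 6-cycle (0, 5, 2, 4, 1, 6).
Repeating from the next unused element and collecting all non-trivial cycles gives (0, 5, 2, 4, 1, 6).

(0, 5, 2, 4, 1, 6)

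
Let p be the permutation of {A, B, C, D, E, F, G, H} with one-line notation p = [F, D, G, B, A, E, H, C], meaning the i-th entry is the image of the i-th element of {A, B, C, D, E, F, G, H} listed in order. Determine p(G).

H

G is element number 7 of the domain, and entry number 7 of the one-line form is H, so p(G) = H.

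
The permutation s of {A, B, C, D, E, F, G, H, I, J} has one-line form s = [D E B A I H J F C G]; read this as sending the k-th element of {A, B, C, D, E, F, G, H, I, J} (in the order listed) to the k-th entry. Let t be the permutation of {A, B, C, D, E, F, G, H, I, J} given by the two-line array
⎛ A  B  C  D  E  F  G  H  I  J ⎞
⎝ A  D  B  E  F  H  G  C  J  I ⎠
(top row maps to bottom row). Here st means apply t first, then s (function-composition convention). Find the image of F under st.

F

First apply t: t(F) = H, then s(H) = F. Thus (st)(F) = F.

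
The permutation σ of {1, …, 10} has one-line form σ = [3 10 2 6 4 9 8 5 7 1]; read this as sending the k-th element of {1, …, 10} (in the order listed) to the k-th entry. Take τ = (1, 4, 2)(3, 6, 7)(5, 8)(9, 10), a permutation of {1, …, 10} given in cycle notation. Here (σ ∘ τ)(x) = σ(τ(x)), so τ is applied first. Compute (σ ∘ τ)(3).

(σ ∘ τ)(3) = σ(τ(3)). τ(3) = 6, then σ(6) = 9. So (σ ∘ τ)(3) = 9.

9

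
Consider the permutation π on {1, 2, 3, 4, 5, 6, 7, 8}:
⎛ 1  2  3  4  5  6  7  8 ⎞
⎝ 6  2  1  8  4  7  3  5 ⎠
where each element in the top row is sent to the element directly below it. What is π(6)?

7

The entry below 6 in the array is 7, so π(6) = 7.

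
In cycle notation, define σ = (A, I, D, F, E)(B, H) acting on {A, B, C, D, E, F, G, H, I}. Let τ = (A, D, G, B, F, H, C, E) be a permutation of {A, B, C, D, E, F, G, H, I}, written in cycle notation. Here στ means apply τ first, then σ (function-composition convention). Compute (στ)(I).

D

τ(I) = I, then σ(I) = D; composing gives (στ)(I) = D.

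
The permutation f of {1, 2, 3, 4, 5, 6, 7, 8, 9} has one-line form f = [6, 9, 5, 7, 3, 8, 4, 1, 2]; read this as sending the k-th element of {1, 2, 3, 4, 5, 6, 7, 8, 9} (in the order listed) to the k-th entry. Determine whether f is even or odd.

In disjoint-cycle form the cycle lengths are 3, 2, 2, 2.
A cycle is odd iff its length is even; f has 3 even-length cycles, so sgn(f) = (−1)^3 and f is odd.

odd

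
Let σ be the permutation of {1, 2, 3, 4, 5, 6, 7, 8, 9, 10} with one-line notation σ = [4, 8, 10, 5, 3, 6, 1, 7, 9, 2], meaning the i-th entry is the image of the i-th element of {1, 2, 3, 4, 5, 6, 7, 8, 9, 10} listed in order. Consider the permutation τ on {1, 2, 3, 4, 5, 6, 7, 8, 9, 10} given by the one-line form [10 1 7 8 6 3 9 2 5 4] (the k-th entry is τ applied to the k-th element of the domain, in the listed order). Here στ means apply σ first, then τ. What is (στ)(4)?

6

First apply σ: σ(4) = 5, then τ(5) = 6. Thus (στ)(4) = 6.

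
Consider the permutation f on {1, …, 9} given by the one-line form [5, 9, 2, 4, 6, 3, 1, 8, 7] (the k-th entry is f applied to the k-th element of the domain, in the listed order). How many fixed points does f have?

The fixed points (elements with f(x) = x) are {4, 8}, so there are 2.

2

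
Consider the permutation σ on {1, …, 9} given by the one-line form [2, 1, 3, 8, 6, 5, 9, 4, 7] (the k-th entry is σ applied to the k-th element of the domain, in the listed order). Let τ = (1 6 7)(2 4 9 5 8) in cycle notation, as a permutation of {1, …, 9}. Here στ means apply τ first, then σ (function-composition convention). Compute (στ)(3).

τ(3) = 3, then σ(3) = 3; composing gives (στ)(3) = 3.

3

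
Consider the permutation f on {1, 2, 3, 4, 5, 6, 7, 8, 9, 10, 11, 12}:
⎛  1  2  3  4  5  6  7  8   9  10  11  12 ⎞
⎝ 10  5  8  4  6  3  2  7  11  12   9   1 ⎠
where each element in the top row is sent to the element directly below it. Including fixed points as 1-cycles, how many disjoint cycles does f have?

4

The cycle decomposition is (1, 10, 12)(2, 5, 6, 3, 8, 7)(4)(9, 11), which has 4 cycles (counting 1-cycles).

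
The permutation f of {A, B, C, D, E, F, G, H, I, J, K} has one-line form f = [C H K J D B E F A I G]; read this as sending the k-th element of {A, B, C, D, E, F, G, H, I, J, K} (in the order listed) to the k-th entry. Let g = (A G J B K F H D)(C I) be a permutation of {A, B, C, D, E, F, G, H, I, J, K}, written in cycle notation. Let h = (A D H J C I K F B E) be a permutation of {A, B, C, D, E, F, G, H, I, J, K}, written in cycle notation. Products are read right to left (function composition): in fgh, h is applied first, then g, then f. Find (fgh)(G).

I

Chase G: h(G) = G; g(G) = J; f(J) = I. Hence (fgh)(G) = I.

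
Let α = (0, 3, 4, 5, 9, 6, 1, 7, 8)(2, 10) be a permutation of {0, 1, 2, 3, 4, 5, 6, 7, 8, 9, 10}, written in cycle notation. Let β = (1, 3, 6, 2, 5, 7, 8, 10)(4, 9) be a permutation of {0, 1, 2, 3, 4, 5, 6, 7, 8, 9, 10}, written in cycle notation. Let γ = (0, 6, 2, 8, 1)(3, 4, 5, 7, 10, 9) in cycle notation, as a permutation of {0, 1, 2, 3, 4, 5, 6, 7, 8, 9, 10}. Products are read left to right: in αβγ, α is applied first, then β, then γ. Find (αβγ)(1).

1

Apply the permutations in order: α(1) = 7, then β(7) = 8, then γ(8) = 1. So (αβγ)(1) = 1.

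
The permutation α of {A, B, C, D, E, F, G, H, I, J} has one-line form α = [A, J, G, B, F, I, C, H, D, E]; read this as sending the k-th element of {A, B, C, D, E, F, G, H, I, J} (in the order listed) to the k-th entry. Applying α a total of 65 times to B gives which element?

D

Tracing B → J → … returns to B after 6 steps, so B lies in a 6-cycle (B, J, E, F, I, D).
On a 6-cycle, α^6 is the identity, so α^65 = α^5 there (65 ≡ 5 mod 6).
Advancing 5 steps from B: B → J → E → F → I → D.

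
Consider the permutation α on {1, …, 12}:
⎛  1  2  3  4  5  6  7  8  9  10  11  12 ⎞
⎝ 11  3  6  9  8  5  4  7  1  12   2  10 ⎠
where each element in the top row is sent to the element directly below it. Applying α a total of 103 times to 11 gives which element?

6

Tracing 11 → 2 → … returns to 11 after 10 steps, so 11 lies in a 10-cycle (1, 11, 2, 3, 6, 5, 8, 7, 4, 9).
On a 10-cycle, α^10 is the identity, so α^103 = α^3 there (103 ≡ 3 mod 10).
Stepping 3 places around the cycle: 11 → 2 → 3 → 6.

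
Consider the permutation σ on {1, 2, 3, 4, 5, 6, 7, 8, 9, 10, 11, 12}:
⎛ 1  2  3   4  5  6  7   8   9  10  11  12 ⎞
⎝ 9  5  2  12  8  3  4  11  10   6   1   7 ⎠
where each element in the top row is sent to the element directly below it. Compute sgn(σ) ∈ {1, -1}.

In disjoint-cycle form the cycle lengths are 9, 3.
A cycle is odd iff its length is even; σ has 0 even-length cycles, so sgn(σ) = (−1)^0 and σ is even.

1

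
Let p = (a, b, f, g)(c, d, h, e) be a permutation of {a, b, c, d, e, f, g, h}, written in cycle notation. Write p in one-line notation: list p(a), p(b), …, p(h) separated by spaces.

Each element maps to the next entry in its cycle (wrapping to the front): a→b, b→f, c→d, d→h, e→c, f→g, g→a, h→e.
So the one-line form is b f d h c g a e.

b f d h c g a e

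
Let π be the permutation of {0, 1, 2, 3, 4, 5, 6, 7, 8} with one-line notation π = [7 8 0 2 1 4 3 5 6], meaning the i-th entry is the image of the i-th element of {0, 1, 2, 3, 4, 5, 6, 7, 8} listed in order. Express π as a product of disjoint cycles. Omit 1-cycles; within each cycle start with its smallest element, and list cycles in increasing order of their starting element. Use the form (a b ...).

Iterating π from 0 gives 0 → 7 → 5 → 4 → 1 → 8 → 6 → 3 → 2 → 0; that is the 9-cycle (0 7 5 4 1 8 6 3 2).
Continuing from each remaining unvisited element yields (0 7 5 4 1 8 6 3 2).

(0 7 5 4 1 8 6 3 2)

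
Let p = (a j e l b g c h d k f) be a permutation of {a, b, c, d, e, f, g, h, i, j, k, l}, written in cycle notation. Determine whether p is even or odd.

even

The cycle lengths are 11, 1.
A cycle is odd iff its length is even; p has 0 even-length cycles, so sgn(p) = (−1)^0 and p is even.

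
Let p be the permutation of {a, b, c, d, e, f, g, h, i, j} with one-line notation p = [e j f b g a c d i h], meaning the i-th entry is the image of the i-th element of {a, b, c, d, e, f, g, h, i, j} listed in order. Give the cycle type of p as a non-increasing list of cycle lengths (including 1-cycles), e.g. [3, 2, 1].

[5, 4, 1]

The disjoint cycles are (a e g c f)(b j h d)(i), with lengths 5, 4, 1 in non-increasing order.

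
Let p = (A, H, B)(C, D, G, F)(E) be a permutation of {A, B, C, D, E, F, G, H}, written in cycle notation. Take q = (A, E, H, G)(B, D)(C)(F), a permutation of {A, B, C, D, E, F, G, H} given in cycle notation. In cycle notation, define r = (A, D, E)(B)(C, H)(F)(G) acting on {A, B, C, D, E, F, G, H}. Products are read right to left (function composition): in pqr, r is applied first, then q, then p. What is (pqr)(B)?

G

(pqr)(B) = p(q(r(B))). r(B) = B, then q(B) = D, then p(D) = G, so the result is G.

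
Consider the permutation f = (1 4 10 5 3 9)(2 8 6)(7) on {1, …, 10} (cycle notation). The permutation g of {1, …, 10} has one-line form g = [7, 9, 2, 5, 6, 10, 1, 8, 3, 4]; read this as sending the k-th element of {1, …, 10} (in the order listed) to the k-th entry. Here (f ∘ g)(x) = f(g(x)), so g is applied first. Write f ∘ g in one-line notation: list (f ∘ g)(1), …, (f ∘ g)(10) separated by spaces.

(f ∘ g)(x) = f(g(x)). Computing each image: f(g(1)) = f(7) = 7, f(g(2)) = f(9) = 1, f(g(3)) = f(2) = 8, f(g(4)) = f(5) = 3, f(g(5)) = f(6) = 2, f(g(6)) = f(10) = 5, f(g(7)) = f(1) = 4, f(g(8)) = f(8) = 6, f(g(9)) = f(3) = 9, f(g(10)) = f(4) = 10.
Hence f ∘ g = [7 1 8 3 2 5 4 6 9 10].

7 1 8 3 2 5 4 6 9 10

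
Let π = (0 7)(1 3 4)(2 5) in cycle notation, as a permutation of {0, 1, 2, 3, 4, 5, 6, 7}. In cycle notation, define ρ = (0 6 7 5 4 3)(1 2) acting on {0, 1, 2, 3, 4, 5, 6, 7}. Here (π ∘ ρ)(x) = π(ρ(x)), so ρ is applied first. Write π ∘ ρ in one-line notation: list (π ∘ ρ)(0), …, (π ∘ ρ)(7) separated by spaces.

6 5 3 7 4 1 0 2

(π ∘ ρ)(x) = π(ρ(x)). Computing each image: π(ρ(0)) = π(6) = 6, π(ρ(1)) = π(2) = 5, π(ρ(2)) = π(1) = 3, π(ρ(3)) = π(0) = 7, π(ρ(4)) = π(3) = 4, π(ρ(5)) = π(4) = 1, π(ρ(6)) = π(7) = 0, π(ρ(7)) = π(5) = 2.
Hence π ∘ ρ = [6 5 3 7 4 1 0 2].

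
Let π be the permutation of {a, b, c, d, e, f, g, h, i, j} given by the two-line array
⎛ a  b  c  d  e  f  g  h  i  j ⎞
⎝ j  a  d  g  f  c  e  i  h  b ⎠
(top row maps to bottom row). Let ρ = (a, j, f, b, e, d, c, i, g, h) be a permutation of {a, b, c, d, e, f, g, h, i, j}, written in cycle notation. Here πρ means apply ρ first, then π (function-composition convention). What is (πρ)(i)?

e

First apply ρ: ρ(i) = g, then π(g) = e. Thus (πρ)(i) = e.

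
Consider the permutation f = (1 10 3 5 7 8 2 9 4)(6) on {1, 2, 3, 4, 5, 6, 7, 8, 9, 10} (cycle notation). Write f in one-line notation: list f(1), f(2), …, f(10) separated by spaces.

10 9 5 1 7 6 8 2 4 3

Each element maps to the next entry in its cycle (wrapping to the front): 1↦10, 2↦9, 3↦5, 4↦1, 5↦7, 6↦6, 7↦8, 8↦2, 9↦4, 10↦3.
Listing these in domain order gives 10 9 5 1 7 6 8 2 4 3.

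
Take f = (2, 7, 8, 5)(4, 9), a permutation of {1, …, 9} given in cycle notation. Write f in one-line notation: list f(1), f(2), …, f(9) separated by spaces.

Reading each image from the cycles: 1↦1, 2↦7, 3↦3, 4↦9, 5↦2, 6↦6, 7↦8, 8↦5, 9↦4.
So the one-line form is 1 7 3 9 2 6 8 5 4.

1 7 3 9 2 6 8 5 4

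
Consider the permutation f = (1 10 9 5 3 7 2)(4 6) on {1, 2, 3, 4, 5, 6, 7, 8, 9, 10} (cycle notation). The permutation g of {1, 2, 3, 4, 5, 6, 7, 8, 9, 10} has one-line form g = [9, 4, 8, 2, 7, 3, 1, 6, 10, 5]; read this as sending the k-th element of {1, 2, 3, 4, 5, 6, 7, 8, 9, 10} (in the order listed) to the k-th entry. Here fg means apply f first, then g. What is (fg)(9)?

7

First apply f: f(9) = 5, then g(5) = 7. Thus (fg)(9) = 7.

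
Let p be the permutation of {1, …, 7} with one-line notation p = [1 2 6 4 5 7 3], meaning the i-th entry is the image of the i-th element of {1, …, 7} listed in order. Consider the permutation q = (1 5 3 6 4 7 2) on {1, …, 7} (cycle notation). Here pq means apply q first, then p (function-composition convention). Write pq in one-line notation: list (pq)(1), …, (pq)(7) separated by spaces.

(pq)(x) = p(q(x)). Computing each image: p(q(1)) = p(5) = 5, p(q(2)) = p(1) = 1, p(q(3)) = p(6) = 7, p(q(4)) = p(7) = 3, p(q(5)) = p(3) = 6, p(q(6)) = p(4) = 4, p(q(7)) = p(2) = 2.
Hence pq = [5 1 7 3 6 4 2].

5 1 7 3 6 4 2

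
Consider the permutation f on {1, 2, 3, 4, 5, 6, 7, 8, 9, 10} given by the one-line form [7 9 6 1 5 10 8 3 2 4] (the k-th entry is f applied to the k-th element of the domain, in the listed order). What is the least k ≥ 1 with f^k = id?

14

Decomposing into disjoint cycles gives cycle lengths 7, 2, 1.
The order of f is the least common multiple of its cycle lengths: lcm(7, 2) = 14.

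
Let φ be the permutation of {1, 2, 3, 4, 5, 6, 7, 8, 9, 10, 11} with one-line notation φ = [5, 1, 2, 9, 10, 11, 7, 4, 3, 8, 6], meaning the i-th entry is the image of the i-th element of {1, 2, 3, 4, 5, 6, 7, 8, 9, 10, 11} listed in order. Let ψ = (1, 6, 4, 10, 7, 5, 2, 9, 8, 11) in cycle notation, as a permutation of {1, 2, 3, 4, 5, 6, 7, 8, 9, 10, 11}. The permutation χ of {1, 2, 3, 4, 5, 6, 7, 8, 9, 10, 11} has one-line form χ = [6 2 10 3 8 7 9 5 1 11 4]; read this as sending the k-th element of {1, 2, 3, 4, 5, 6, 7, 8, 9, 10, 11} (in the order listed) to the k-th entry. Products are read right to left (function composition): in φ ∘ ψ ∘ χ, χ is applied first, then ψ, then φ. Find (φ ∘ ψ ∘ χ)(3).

Chase 3: χ(3) = 10; ψ(10) = 7; φ(7) = 7. Hence (φ ∘ ψ ∘ χ)(3) = 7.

7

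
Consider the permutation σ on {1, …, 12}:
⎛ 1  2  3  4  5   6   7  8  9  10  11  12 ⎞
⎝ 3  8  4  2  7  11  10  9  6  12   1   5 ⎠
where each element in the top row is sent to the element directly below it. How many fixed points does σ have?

No element satisfies σ(x) = x, so there are 0 fixed points.

0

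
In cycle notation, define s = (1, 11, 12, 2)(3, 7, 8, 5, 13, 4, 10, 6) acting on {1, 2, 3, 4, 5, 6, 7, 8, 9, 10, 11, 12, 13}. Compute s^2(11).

2

11 lies in the 4-cycle (1, 11, 12, 2).
Stepping 2 places around the cycle: 11 → 12 → 2.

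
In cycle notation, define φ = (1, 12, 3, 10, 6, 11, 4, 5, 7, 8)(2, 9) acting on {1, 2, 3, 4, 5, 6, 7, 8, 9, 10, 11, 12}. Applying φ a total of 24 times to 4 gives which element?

1

4 lies in the 10-cycle (1, 12, 3, 10, 6, 11, 4, 5, 7, 8).
Powers repeat with period 10 on this cycle, and 24 mod 10 = 4, so φ^24(4) = φ^4(4).
Advancing 4 steps from 4: 4 → 5 → 7 → 8 → 1.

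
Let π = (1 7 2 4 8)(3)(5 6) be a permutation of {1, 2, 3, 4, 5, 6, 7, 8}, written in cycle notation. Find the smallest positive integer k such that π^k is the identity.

The disjoint cycles have lengths 5, 2, 1.
The order is lcm(5, 2) = 10.

10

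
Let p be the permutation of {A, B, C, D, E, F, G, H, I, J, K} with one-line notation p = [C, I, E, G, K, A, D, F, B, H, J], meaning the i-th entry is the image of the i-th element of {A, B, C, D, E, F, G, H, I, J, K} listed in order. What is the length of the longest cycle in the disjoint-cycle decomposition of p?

Decomposing into disjoint cycles gives (A C E K J H F)(B I)(D G); the longest has length 7.

7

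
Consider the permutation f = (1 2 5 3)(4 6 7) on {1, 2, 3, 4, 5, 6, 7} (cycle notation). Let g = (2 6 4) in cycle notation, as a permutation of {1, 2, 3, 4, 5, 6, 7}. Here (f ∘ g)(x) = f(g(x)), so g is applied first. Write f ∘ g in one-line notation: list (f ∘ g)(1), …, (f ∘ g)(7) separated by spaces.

2 7 1 5 3 6 4

Chase each element through g then f: 1 → 1 → 2; 2 → 6 → 7; 3 → 3 → 1; 4 → 2 → 5; 5 → 5 → 3; 6 → 4 → 6; 7 → 7 → 4.
So f ∘ g in one-line form is 2 7 1 5 3 6 4.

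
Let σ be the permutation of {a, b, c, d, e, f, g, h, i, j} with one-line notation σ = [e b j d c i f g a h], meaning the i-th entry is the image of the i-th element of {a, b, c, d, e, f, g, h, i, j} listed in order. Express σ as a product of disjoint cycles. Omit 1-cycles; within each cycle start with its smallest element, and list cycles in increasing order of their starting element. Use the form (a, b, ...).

Start at a and follow images: a → e → c → j → h → g → f → i → a, giving the cycle (a, e, c, j, h, g, f, i).
Continuing from each remaining unvisited element yields (a, e, c, j, h, g, f, i).

(a, e, c, j, h, g, f, i)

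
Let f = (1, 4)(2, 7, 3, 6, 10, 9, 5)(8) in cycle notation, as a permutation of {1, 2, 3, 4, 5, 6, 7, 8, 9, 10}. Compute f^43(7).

7 lies in the 7-cycle (2, 7, 3, 6, 10, 9, 5).
On a 7-cycle, f^7 is the identity, so f^43 = f^1 there (43 ≡ 1 mod 7).
Advancing 1 step from 7: 7 → 3.

3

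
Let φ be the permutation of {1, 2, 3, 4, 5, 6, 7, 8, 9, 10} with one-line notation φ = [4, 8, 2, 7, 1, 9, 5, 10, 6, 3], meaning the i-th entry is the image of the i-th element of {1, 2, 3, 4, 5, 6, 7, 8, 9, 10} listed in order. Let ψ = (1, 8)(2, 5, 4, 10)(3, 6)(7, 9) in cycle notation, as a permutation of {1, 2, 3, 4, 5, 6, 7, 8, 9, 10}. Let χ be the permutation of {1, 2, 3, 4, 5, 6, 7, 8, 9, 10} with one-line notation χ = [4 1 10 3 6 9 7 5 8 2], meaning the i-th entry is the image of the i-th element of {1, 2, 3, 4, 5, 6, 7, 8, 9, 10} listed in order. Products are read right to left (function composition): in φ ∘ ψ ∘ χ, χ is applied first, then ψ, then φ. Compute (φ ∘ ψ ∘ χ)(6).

5

(φ ∘ ψ ∘ χ)(6) = φ(ψ(χ(6))). χ(6) = 9, then ψ(9) = 7, then φ(7) = 5, so the result is 5.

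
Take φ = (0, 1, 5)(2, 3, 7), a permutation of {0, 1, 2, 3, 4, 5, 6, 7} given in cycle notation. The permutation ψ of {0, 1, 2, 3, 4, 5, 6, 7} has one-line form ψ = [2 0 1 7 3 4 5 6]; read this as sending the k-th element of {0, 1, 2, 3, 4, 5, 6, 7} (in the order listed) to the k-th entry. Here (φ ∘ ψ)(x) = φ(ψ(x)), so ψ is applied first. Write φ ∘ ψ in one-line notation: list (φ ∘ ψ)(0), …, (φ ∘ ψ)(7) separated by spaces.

3 1 5 2 7 4 0 6

(φ ∘ ψ)(x) = φ(ψ(x)). Computing each image: φ(ψ(0)) = φ(2) = 3, φ(ψ(1)) = φ(0) = 1, φ(ψ(2)) = φ(1) = 5, φ(ψ(3)) = φ(7) = 2, φ(ψ(4)) = φ(3) = 7, φ(ψ(5)) = φ(4) = 4, φ(ψ(6)) = φ(5) = 0, φ(ψ(7)) = φ(6) = 6.
Hence φ ∘ ψ = [3 1 5 2 7 4 0 6].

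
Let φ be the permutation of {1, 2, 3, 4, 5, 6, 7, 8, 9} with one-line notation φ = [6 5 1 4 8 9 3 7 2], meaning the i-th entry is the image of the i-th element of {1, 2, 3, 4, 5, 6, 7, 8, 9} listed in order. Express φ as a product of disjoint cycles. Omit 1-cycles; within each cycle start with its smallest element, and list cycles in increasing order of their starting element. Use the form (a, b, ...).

(1, 6, 9, 2, 5, 8, 7, 3)

Iterating φ from 1 gives 1 → 6 → 9 → 2 → 5 → 8 → 7 → 3 → 1; that is the 8-cycle (1, 6, 9, 2, 5, 8, 7, 3).
Continuing from each remaining unvisited element yields (1, 6, 9, 2, 5, 8, 7, 3).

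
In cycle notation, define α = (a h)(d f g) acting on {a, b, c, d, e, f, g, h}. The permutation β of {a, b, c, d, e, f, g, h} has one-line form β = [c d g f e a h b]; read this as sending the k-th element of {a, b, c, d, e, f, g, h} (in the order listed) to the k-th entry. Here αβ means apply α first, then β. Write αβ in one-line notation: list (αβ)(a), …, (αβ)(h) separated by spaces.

b d g a e h f c

(αβ)(x) = β(α(x)). Computing each image: β(α(a)) = β(h) = b, β(α(b)) = β(b) = d, β(α(c)) = β(c) = g, β(α(d)) = β(f) = a, β(α(e)) = β(e) = e, β(α(f)) = β(g) = h, β(α(g)) = β(d) = f, β(α(h)) = β(a) = c.
Hence αβ = [b d g a e h f c].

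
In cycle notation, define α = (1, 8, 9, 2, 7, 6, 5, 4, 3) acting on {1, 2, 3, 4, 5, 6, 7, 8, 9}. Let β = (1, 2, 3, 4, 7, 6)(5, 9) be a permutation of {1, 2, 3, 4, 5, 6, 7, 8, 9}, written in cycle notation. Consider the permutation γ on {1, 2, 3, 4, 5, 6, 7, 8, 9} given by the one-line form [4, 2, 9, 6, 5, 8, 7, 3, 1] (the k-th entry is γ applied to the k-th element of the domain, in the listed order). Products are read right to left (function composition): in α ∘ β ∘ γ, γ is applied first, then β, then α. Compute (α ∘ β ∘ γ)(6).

Apply the permutations in order: γ(6) = 8, then β(8) = 8, then α(8) = 9. So (α ∘ β ∘ γ)(6) = 9.

9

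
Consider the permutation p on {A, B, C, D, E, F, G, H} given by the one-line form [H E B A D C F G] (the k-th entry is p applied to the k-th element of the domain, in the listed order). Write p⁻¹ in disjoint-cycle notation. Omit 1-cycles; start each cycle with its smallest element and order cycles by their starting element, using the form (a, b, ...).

(A, D, E, B, C, F, G, H)

The cycle decomposition of p is (A, H, G, F, C, B, E, D).
The inverse reverses every cycle; in canonical form, p⁻¹ = (A, D, E, B, C, F, G, H).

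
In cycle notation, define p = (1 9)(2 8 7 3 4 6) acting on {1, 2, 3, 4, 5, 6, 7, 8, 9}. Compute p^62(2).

2 lies in the 6-cycle (2 8 7 3 4 6).
Since the cycle has length 6, p^62 acts on it the same as p^2 (62 mod 6 = 2).
Stepping 2 places around the cycle: 2 → 8 → 7.

7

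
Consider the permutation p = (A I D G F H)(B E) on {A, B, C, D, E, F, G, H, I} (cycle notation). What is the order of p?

The cycle type of p is (6, 2, 1).
The order is lcm(6, 2) = 6.

6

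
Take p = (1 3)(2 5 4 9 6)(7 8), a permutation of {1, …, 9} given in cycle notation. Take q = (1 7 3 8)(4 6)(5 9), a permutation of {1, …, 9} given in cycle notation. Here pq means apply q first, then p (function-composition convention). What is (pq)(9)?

(pq)(9) = p(q(9)). q(9) = 5, then p(5) = 4. So (pq)(9) = 4.

4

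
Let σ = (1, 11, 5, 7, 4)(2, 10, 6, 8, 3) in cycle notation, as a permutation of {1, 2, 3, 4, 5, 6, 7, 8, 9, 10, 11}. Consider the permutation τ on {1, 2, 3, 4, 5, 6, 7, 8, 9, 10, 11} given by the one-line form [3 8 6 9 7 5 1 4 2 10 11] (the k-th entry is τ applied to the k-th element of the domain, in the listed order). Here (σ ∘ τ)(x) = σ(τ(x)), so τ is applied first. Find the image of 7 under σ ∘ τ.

11

τ(7) = 1, then σ(1) = 11; composing gives (σ ∘ τ)(7) = 11.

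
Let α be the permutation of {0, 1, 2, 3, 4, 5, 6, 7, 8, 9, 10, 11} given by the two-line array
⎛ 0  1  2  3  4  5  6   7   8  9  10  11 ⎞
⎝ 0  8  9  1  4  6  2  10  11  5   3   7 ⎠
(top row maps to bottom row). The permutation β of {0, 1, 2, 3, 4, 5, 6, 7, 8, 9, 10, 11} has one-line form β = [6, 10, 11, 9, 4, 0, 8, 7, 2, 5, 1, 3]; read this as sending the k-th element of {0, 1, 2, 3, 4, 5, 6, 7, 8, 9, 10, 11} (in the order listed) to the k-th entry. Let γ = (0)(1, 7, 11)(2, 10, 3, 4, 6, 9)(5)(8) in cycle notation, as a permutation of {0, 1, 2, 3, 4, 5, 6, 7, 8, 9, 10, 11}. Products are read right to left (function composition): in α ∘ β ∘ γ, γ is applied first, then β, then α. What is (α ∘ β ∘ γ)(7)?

1

Chase 7: γ(7) = 11; β(11) = 3; α(3) = 1. Hence (α ∘ β ∘ γ)(7) = 1.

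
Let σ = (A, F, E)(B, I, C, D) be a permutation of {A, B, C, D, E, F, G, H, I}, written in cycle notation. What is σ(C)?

C appears in (B, I, C, D); the next entry (wrapping around) is D.

D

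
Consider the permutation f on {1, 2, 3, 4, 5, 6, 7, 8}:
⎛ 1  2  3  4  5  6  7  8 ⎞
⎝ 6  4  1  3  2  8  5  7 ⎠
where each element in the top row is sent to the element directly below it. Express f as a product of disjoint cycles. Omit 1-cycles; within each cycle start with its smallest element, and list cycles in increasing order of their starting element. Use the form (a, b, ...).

Iterating f from 1 gives 1 → 6 → 8 → 7 → 5 → 2 → 4 → 3 → 1; that is the 8-cycle (1, 6, 8, 7, 5, 2, 4, 3).
Repeating from the next unused element and collecting all non-trivial cycles gives (1, 6, 8, 7, 5, 2, 4, 3).

(1, 6, 8, 7, 5, 2, 4, 3)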